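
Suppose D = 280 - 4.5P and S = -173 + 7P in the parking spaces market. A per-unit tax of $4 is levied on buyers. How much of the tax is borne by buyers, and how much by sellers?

Pre-tax equilibrium: P* = 906/23, Q* = 2363/23.
Tax on buyers shifts demand to D = 280 − 4.5(P + 4) = 262 - 4.5P.
262 - 4.5P = -173 + 7P gives seller price Ps = 870/23; buyers pay Pb = 870/23 + 4 = 962/23.
New quantity: Q = 280 − 4.5(962/23) = 2111/23.
Buyer burden = 962/23 − 906/23 = 56/23; seller burden = 906/23 − 870/23 = 36/23.

Buyers bear 56/23, sellers bear 36/23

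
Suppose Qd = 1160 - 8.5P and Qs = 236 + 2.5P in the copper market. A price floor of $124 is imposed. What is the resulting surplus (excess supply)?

Equilibrium price would be P* = 84, so the floor at 124 binds.
At P = 124: Qd = 106, Qs = 546.
Surplus = 546 − 106 = 440.

Surplus = 440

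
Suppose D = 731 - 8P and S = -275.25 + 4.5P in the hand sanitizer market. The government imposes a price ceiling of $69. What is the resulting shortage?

Equilibrium price would be P* = 80.5, so the ceiling at 69 binds.
At P = 69: D = 731 − 8(69) = 179, S = -275.25 + 4.5(69) = 35.25.
Shortage = 179 − 35.25 = 143.75.

Shortage = 143.75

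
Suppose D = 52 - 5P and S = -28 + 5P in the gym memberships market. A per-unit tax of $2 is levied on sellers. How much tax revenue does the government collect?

Tax revenue = 14

Pre-tax equilibrium: P* = 8, Q* = 12.
Tax on sellers shifts supply to S = -28 + 5(P − 2) = -38 + 5P.
52 - 5P = -38 + 5P gives buyer price Pb = 9; sellers receive Ps = 9 − 2 = 7.
New quantity: Q = 52 − 5(9) = 7.
Revenue = 2 × 7 = 14.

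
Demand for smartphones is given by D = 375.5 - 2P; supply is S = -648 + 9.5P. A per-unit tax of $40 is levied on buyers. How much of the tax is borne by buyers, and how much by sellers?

Pre-tax equilibrium: P* = 89, Q* = 197.5.
Tax on buyers shifts demand to D = 375.5 − 2(P + 40) = 295.5 - 2P.
295.5 - 2P = -648 + 9.5P gives seller price Ps = 1887/23; buyers pay Pb = 1887/23 + 40 = 2807/23.
New quantity: Q = 375.5 − 2(2807/23) = 6045/46.
Buyer burden = 2807/23 − 89 = 760/23; seller burden = 89 − 1887/23 = 160/23.

Buyers bear 760/23, sellers bear 160/23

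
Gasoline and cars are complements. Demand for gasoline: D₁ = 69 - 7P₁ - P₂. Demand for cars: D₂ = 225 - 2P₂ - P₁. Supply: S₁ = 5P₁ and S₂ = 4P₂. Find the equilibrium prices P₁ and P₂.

P₁ = 189/71, P₂ = 2631/71

Market 1: 69 - 7P₁ - P₂ = 5P₁ → 12P₁ + P₂ = 69.
Market 2: 6P₂ + P₁ = 225.
Eliminating P₂: 6×(1) − 1×(2) gives 71P₁ = 189, so P₁ = 189/71.
Back-substitute into (2): P₂ = (225 − 1×189/71) / 6 = 2631/71.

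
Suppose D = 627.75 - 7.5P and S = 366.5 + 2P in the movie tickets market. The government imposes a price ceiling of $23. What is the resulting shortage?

Equilibrium price would be P* = 27.5, so the ceiling at 23 binds.
At P = 23: D = 627.75 − 7.5(23) = 455.25, S = 366.5 + 2(23) = 412.5.
Shortage = 455.25 − 412.5 = 42.75.

Shortage = 42.75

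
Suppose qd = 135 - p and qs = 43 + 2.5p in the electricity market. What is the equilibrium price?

Set qd = qs: 135 - p = 43 + 2.5p.
92 = 3.5p, so p* = 184/7.
q* = 135 − 1(184/7) = 761/7.

p* = 184/7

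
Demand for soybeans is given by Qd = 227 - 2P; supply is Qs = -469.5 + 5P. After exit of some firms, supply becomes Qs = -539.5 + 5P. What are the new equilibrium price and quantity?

P' = 109.5, Q' = 8

Original equilibrium: P* = 99.5, Q* = 28.
New equilibrium: 227 - 2P = -539.5 + 5P, so 766.5 = 7P and P' = 109.5; Q' = 227 − 2(109.5) = 8.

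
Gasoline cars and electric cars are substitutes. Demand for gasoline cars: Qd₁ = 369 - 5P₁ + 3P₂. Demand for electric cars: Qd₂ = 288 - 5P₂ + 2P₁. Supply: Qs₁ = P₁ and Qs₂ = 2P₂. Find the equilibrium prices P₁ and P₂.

Market 1: 369 - 5P₁ + 3P₂ = P₁ → 6P₁ - 3P₂ = 369.
Market 2: 7P₂ - 2P₁ = 288.
Eliminating P₂: 7×(1) + 3×(2) gives 36P₁ = 3447, so P₁ = 95.75.
Back-substitute into (2): P₂ = (288 + 2×95.75) / 7 = 68.5.

P₁ = 95.75, P₂ = 68.5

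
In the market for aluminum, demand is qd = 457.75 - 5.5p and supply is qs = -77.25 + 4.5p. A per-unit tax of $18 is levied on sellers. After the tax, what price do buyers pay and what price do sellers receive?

Pre-tax equilibrium: p* = 53.5, q* = 163.5.
Tax on sellers shifts supply to qs = -77.25 + 4.5(p − 18) = -158.25 + 4.5p.
457.75 - 5.5p = -158.25 + 4.5p gives buyer price pb = 61.6; sellers receive ps = 61.6 − 18 = 43.6.
New quantity: q = 457.75 − 5.5(61.6) = 118.95.

Buyers pay $61.6, sellers receive $43.6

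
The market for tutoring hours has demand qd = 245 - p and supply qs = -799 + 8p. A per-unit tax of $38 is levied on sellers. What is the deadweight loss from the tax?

Pre-tax equilibrium: p* = 116, q* = 129.
Tax on sellers shifts supply to qs = -799 + 8(p − 38) = -1103 + 8p.
245 - p = -1103 + 8p gives buyer price pb = 1348/9; sellers receive ps = 1348/9 − 38 = 1006/9.
New quantity: q = 245 − 1(1348/9) = 857/9.
DWL = ½ × 38 × (129 − 857/9) = 5776/9.

Deadweight loss = 5776/9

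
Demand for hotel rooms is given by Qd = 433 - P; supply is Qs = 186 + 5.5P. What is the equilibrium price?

P* = 38

Set Qd = Qs: 433 - P = 186 + 5.5P.
247 = 6.5P, so P* = 38.
Q* = 433 − 1(38) = 395.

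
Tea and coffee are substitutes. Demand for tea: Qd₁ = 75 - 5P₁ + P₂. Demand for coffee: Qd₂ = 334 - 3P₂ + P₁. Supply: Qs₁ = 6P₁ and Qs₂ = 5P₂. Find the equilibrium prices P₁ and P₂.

Market 1: 75 - 5P₁ + P₂ = 6P₁ → 11P₁ - P₂ = 75.
Market 2: 8P₂ - P₁ = 334.
Eliminating P₂: 8×(1) + 1×(2) gives 87P₁ = 934, so P₁ = 934/87.
Back-substitute into (2): P₂ = (334 + 1×934/87) / 8 = 3749/87.

P₁ = 934/87, P₂ = 3749/87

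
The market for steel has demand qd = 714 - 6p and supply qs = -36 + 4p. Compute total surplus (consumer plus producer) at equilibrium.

Equilibrium: 714 - 6p = -36 + 4p gives p* = 75, q* = 264.
Demand choke price: p = 119; supply starts at p = 9.
CS = ½(119 − 75)(264) = 5808; PS = ½(75 − 9)(264) = 8712.

Total surplus = 14520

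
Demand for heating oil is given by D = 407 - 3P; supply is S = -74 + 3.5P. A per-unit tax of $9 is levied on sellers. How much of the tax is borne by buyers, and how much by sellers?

Pre-tax equilibrium: P* = 74, Q* = 185.
Tax on sellers shifts supply to S = -74 + 3.5(P − 9) = -105.5 + 3.5P.
407 - 3P = -105.5 + 3.5P gives buyer price Pb = 1025/13; sellers receive Ps = 1025/13 − 9 = 908/13.
New quantity: Q = 407 − 3(1025/13) = 2216/13.
Buyer burden = 1025/13 − 74 = 63/13; seller burden = 74 − 908/13 = 54/13.

Buyers bear 63/13, sellers bear 54/13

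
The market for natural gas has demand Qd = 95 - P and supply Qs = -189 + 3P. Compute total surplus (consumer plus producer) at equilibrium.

Total surplus = 384

Equilibrium: 95 - P = -189 + 3P gives P* = 71, Q* = 24.
Demand choke price: P = 95; supply starts at P = 63.
CS = ½(95 − 71)(24) = 288; PS = ½(71 − 63)(24) = 96.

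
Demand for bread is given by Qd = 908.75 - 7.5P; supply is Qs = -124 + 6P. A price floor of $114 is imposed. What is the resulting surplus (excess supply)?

Equilibrium price would be P* = 76.5, so the floor at 114 binds.
At P = 114: Qd = 53.75, Qs = 560.
Surplus = 560 − 53.75 = 506.25.

Surplus = 506.25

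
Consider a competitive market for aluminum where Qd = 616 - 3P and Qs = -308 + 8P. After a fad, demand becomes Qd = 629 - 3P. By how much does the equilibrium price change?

Original equilibrium: P* = 84, Q* = 364.
New equilibrium: 629 - 3P = -308 + 8P, so 937 = 11P and P' = 937/11; Q' = 629 − 3(937/11) = 4108/11.
Change in price: 937/11 − 84 = 13/11.

ΔP = 13/11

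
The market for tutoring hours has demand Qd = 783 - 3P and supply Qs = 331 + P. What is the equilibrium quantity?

Set Qd = Qs: 783 - 3P = 331 + P.
452 = 4P, so P* = 113.
Q* = 783 − 3(113) = 444.

Q* = 444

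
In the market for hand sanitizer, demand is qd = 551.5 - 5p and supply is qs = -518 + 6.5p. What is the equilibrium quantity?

q* = 86.5

Set qd = qs: 551.5 - 5p = -518 + 6.5p.
1069.5 = 11.5p, so p* = 93.
q* = 551.5 − 5(93) = 86.5.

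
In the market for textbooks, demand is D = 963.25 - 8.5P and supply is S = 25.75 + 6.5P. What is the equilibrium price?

Set D = S: 963.25 - 8.5P = 25.75 + 6.5P.
937.5 = 15P, so P* = 62.5.
Q* = 963.25 − 8.5(62.5) = 432.

P* = 62.5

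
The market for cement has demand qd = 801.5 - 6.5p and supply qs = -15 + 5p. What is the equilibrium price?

Set qd = qs: 801.5 - 6.5p = -15 + 5p.
816.5 = 11.5p, so p* = 71.
q* = 801.5 − 6.5(71) = 340.

p* = 71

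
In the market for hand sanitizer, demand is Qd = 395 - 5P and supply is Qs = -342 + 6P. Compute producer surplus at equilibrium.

Producer surplus = 300

Equilibrium: 395 - 5P = -342 + 6P gives P* = 67, Q* = 60.
Supply starts at P = 57 (where Qs = 0).
PS = ½(67 − 57)(60) = 300.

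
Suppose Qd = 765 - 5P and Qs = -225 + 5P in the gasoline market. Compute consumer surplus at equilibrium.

Consumer surplus = 7290

Equilibrium: 765 - 5P = -225 + 5P gives P* = 99, Q* = 270.
Demand choke price (Qd = 0): P = 153.
CS = ½(153 − 99)(270) = 7290.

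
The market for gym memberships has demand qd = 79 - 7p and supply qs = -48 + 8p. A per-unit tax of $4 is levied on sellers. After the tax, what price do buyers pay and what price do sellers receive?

Buyers pay $10.6, sellers receive $6.6

Pre-tax equilibrium: p* = 127/15, q* = 296/15.
Tax on sellers shifts supply to qs = -48 + 8(p − 4) = -80 + 8p.
79 - 7p = -80 + 8p gives buyer price pb = 10.6; sellers receive ps = 10.6 − 4 = 6.6.
New quantity: q = 79 − 7(10.6) = 4.8.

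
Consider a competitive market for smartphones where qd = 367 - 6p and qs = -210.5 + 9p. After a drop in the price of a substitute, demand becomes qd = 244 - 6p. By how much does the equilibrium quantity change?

Original equilibrium: p* = 38.5, q* = 136.
New equilibrium: 244 - 6p = -210.5 + 9p, so 454.5 = 15p and p' = 30.3; q' = 244 − 6(30.3) = 62.2.
Change in quantity: 62.2 − 136 = -73.8.

Δq = -73.8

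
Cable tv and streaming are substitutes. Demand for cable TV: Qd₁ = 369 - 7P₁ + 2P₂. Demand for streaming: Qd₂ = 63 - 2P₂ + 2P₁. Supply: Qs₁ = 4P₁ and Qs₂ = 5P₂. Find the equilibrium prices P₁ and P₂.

P₁ = 2709/73, P₂ = 1431/73

Market 1: 369 - 7P₁ + 2P₂ = 4P₁ → 11P₁ - 2P₂ = 369.
Market 2: 7P₂ - 2P₁ = 63.
Eliminating P₂: 7×(1) + 2×(2) gives 73P₁ = 2709, so P₁ = 2709/73.
Back-substitute into (2): P₂ = (63 + 2×2709/73) / 7 = 1431/73.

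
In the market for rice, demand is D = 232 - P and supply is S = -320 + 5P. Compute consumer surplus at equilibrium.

Equilibrium: 232 - P = -320 + 5P gives P* = 92, Q* = 140.
Demand choke price (D = 0): P = 232.
CS = ½(232 − 92)(140) = 9800.

Consumer surplus = 9800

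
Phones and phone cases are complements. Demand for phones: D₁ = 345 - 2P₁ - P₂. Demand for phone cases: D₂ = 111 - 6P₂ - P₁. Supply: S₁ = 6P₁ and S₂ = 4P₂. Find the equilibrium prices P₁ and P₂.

P₁ = 3339/79, P₂ = 543/79

Market 1: 345 - 2P₁ - P₂ = 6P₁ → 8P₁ + P₂ = 345.
Market 2: 10P₂ + P₁ = 111.
Eliminating P₂: 10×(1) − 1×(2) gives 79P₁ = 3339, so P₁ = 3339/79.
Back-substitute into (2): P₂ = (111 − 1×3339/79) / 10 = 543/79.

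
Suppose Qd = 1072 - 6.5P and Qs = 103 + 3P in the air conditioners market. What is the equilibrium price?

P* = 102

Set Qd = Qs: 1072 - 6.5P = 103 + 3P.
969 = 9.5P, so P* = 102.
Q* = 1072 − 6.5(102) = 409.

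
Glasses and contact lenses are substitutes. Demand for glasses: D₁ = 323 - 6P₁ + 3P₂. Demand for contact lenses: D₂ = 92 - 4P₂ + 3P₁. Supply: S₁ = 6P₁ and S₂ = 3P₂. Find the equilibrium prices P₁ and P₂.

Market 1: 323 - 6P₁ + 3P₂ = 6P₁ → 12P₁ - 3P₂ = 323.
Market 2: 7P₂ - 3P₁ = 92.
Eliminating P₂: 7×(1) + 3×(2) gives 75P₁ = 2537, so P₁ = 2537/75.
Back-substitute into (2): P₂ = (92 + 3×2537/75) / 7 = 27.64.

P₁ = 2537/75, P₂ = 27.64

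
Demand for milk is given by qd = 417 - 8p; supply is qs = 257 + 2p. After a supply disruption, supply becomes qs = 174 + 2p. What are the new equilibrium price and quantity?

Original equilibrium: p* = 16, q* = 289.
New equilibrium: 417 - 8p = 174 + 2p, so 243 = 10p and p' = 24.3; q' = 417 − 8(24.3) = 222.6.

p' = 24.3, q' = 222.6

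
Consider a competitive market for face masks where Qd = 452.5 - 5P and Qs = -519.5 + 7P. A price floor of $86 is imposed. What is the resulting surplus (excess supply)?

Equilibrium price would be P* = 81, so the floor at 86 binds.
At P = 86: Qd = 22.5, Qs = 82.5.
Surplus = 82.5 − 22.5 = 60.

Surplus = 60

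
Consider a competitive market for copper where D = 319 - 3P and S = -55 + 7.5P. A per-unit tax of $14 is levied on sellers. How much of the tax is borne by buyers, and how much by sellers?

Buyers bear $10, sellers bear $4

Pre-tax equilibrium: P* = 748/21, Q* = 1485/7.
Tax on sellers shifts supply to S = -55 + 7.5(P − 14) = -160 + 7.5P.
319 - 3P = -160 + 7.5P gives buyer price Pb = 958/21; sellers receive Ps = 958/21 − 14 = 664/21.
New quantity: Q = 319 − 3(958/21) = 1275/7.
Buyer burden = 958/21 − 748/21 = 10; seller burden = 748/21 − 664/21 = 4.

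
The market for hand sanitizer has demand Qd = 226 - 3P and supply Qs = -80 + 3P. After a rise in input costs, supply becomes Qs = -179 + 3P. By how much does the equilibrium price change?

ΔP = 16.5

Original equilibrium: P* = 51, Q* = 73.
New equilibrium: 226 - 3P = -179 + 3P, so 405 = 6P and P' = 67.5; Q' = 226 − 3(67.5) = 23.5.
Change in price: 67.5 − 51 = 16.5.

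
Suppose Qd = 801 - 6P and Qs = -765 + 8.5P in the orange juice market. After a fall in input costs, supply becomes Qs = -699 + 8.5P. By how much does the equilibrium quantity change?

ΔQ = 792/29

Original equilibrium: P* = 108, Q* = 153.
New equilibrium: 801 - 6P = -699 + 8.5P, so 1500 = 14.5P and P' = 3000/29; Q' = 801 − 6(3000/29) = 5229/29.
Change in quantity: 5229/29 − 153 = 792/29.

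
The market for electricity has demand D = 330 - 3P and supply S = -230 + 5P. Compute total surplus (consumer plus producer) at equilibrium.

Equilibrium: 330 - 3P = -230 + 5P gives P* = 70, Q* = 120.
Demand choke price: P = 110; supply starts at P = 46.
CS = ½(110 − 70)(120) = 2400; PS = ½(70 − 46)(120) = 1440.

Total surplus = 3840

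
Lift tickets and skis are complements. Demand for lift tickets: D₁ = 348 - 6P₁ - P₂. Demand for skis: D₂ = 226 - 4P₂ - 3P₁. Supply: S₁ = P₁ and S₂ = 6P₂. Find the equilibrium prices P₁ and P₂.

P₁ = 3254/67, P₂ = 538/67

Market 1: 348 - 6P₁ - P₂ = P₁ → 7P₁ + P₂ = 348.
Market 2: 10P₂ + 3P₁ = 226.
Eliminating P₂: 10×(1) − 1×(2) gives 67P₁ = 3254, so P₁ = 3254/67.
Back-substitute into (2): P₂ = (226 − 3×3254/67) / 10 = 538/67.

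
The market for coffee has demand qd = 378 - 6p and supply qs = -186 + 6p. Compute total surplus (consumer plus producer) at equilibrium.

Total surplus = 1536

Equilibrium: 378 - 6p = -186 + 6p gives p* = 47, q* = 96.
Demand choke price: p = 63; supply starts at p = 31.
CS = ½(63 − 47)(96) = 768; PS = ½(47 − 31)(96) = 768.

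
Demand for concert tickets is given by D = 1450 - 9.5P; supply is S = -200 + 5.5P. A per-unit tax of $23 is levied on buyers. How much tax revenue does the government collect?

Tax revenue = 448339/60

Pre-tax equilibrium: P* = 110, Q* = 405.
Tax on buyers shifts demand to D = 1450 − 9.5(P + 23) = 1231.5 - 9.5P.
1231.5 - 9.5P = -200 + 5.5P gives seller price Ps = 2863/30; buyers pay Pb = 2863/30 + 23 = 3553/30.
New quantity: Q = 1450 − 9.5(3553/30) = 19493/60.
Revenue = 23 × 19493/60 = 448339/60.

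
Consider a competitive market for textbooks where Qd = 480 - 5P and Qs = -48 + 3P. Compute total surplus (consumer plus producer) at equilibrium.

Equilibrium: 480 - 5P = -48 + 3P gives P* = 66, Q* = 150.
Demand choke price: P = 96; supply starts at P = 16.
CS = ½(96 − 66)(150) = 2250; PS = ½(66 − 16)(150) = 3750.

Total surplus = 6000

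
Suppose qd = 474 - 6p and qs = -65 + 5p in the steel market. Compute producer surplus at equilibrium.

Producer surplus = 3240

Equilibrium: 474 - 6p = -65 + 5p gives p* = 49, q* = 180.
Supply starts at p = 13 (where qs = 0).
PS = ½(49 − 13)(180) = 3240.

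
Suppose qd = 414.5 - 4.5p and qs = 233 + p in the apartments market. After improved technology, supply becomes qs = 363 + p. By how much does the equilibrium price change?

Δp = -260/11

Original equilibrium: p* = 33, q* = 266.
New equilibrium: 414.5 - 4.5p = 363 + p, so 51.5 = 5.5p and p' = 103/11; q' = 414.5 − 4.5(103/11) = 4096/11.
Change in price: 103/11 − 33 = -260/11.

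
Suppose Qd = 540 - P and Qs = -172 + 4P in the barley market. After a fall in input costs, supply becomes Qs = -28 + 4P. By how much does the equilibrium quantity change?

ΔQ = 28.8

Original equilibrium: P* = 142.4, Q* = 397.6.
New equilibrium: 540 - P = -28 + 4P, so 568 = 5P and P' = 113.6; Q' = 540 − 1(113.6) = 426.4.
Change in quantity: 426.4 − 397.6 = 28.8.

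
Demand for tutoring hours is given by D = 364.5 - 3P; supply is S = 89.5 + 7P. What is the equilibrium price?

P* = 27.5

Set D = S: 364.5 - 3P = 89.5 + 7P.
275 = 10P, so P* = 27.5.
Q* = 364.5 − 3(27.5) = 282.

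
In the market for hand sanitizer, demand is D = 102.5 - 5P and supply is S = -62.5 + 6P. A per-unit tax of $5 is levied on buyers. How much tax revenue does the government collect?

Tax revenue = 1525/22

Pre-tax equilibrium: P* = 15, Q* = 27.5.
Tax on buyers shifts demand to D = 102.5 − 5(P + 5) = 77.5 - 5P.
77.5 - 5P = -62.5 + 6P gives seller price Ps = 140/11; buyers pay Pb = 140/11 + 5 = 195/11.
New quantity: Q = 102.5 − 5(195/11) = 305/22.
Revenue = 5 × 305/22 = 1525/22.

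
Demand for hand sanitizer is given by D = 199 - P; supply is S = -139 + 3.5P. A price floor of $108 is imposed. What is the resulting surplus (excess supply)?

Surplus = 148

Equilibrium price would be P* = 676/9, so the floor at 108 binds.
At P = 108: D = 91, S = 239.
Surplus = 239 − 91 = 148.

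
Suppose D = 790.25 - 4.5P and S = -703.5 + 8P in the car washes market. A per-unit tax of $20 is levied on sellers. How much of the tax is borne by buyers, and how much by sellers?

Pre-tax equilibrium: P* = 119.5, Q* = 252.5.
Tax on sellers shifts supply to S = -703.5 + 8(P − 20) = -863.5 + 8P.
790.25 - 4.5P = -863.5 + 8P gives buyer price Pb = 132.3; sellers receive Ps = 132.3 − 20 = 112.3.
New quantity: Q = 790.25 − 4.5(132.3) = 194.9.
Buyer burden = 132.3 − 119.5 = 12.8; seller burden = 119.5 − 112.3 = 7.2.

Buyers bear $12.8, sellers bear $7.2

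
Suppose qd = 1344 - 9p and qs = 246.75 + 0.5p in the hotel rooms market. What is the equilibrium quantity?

Set qd = qs: 1344 - 9p = 246.75 + 0.5p.
1097.25 = 9.5p, so p* = 115.5.
q* = 1344 − 9(115.5) = 304.5.

q* = 304.5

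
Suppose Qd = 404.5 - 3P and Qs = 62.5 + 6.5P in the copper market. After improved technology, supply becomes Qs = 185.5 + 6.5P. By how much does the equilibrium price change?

Original equilibrium: P* = 36, Q* = 296.5.
New equilibrium: 404.5 - 3P = 185.5 + 6.5P, so 219 = 9.5P and P' = 438/19; Q' = 404.5 − 3(438/19) = 12743/38.
Change in price: 438/19 − 36 = -246/19.

ΔP = -246/19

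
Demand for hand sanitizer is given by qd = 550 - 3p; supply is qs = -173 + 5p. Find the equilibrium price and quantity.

Set qd = qs: 550 - 3p = -173 + 5p.
723 = 8p, so p* = 90.375.
q* = 550 − 3(90.375) = 278.875.

p* = 90.375, q* = 278.875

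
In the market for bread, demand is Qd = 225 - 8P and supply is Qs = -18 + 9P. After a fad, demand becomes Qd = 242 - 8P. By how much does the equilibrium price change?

Original equilibrium: P* = 243/17, Q* = 1881/17.
New equilibrium: 242 - 8P = -18 + 9P, so 260 = 17P and P' = 260/17; Q' = 242 − 8(260/17) = 2034/17.
Change in price: 260/17 − 243/17 = 1.

ΔP = 1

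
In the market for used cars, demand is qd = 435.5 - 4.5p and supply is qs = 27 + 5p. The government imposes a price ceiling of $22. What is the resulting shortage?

Equilibrium price would be p* = 43, so the ceiling at 22 binds.
At p = 22: qd = 435.5 − 4.5(22) = 336.5, qs = 27 + 5(22) = 137.
Shortage = 336.5 − 137 = 199.5.

Shortage = 199.5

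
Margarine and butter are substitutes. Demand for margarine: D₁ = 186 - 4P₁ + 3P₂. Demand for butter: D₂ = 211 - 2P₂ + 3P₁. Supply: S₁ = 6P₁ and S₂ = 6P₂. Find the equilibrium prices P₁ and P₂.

Market 1: 186 - 4P₁ + 3P₂ = 6P₁ → 10P₁ - 3P₂ = 186.
Market 2: 8P₂ - 3P₁ = 211.
Eliminating P₂: 8×(1) + 3×(2) gives 71P₁ = 2121, so P₁ = 2121/71.
Back-substitute into (2): P₂ = (211 + 3×2121/71) / 8 = 2668/71.

P₁ = 2121/71, P₂ = 2668/71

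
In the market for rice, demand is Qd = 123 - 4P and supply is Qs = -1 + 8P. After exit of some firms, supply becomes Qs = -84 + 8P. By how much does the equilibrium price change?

ΔP = 83/12

Original equilibrium: P* = 31/3, Q* = 245/3.
New equilibrium: 123 - 4P = -84 + 8P, so 207 = 12P and P' = 17.25; Q' = 123 − 4(17.25) = 54.
Change in price: 17.25 − 31/3 = 83/12.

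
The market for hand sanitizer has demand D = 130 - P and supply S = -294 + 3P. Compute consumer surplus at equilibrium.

Consumer surplus = 288

Equilibrium: 130 - P = -294 + 3P gives P* = 106, Q* = 24.
Demand choke price (D = 0): P = 130.
CS = ½(130 − 106)(24) = 288.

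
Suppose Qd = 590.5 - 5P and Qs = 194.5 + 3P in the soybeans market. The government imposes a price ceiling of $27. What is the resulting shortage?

Shortage = 180

Equilibrium price would be P* = 49.5, so the ceiling at 27 binds.
At P = 27: Qd = 590.5 − 5(27) = 455.5, Qs = 194.5 + 3(27) = 275.5.
Shortage = 455.5 − 275.5 = 180.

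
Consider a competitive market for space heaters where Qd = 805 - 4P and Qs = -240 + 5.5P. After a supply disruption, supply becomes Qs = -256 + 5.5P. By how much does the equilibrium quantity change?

ΔQ = -128/19

Original equilibrium: P* = 110, Q* = 365.
New equilibrium: 805 - 4P = -256 + 5.5P, so 1061 = 9.5P and P' = 2122/19; Q' = 805 − 4(2122/19) = 6807/19.
Change in quantity: 6807/19 − 365 = -128/19.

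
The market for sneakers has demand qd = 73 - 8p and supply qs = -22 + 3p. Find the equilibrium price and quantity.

Set qd = qs: 73 - 8p = -22 + 3p.
95 = 11p, so p* = 95/11.
q* = 73 − 8(95/11) = 43/11.

p* = 95/11, q* = 43/11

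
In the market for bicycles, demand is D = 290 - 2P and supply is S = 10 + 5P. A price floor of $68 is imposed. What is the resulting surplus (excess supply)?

Surplus = 196

Equilibrium price would be P* = 40, so the floor at 68 binds.
At P = 68: D = 154, S = 350.
Surplus = 350 − 154 = 196.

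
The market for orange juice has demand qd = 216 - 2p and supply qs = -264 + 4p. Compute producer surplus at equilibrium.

Equilibrium: 216 - 2p = -264 + 4p gives p* = 80, q* = 56.
Supply starts at p = 66 (where qs = 0).
PS = ½(80 − 66)(56) = 392.

Producer surplus = 392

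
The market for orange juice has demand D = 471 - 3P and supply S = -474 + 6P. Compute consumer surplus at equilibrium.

Consumer surplus = 4056

Equilibrium: 471 - 3P = -474 + 6P gives P* = 105, Q* = 156.
Demand choke price (D = 0): P = 157.
CS = ½(157 − 105)(156) = 4056.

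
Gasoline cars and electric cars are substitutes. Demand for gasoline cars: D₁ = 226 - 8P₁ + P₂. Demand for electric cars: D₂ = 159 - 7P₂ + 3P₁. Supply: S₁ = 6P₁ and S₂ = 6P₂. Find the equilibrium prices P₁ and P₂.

Market 1: 226 - 8P₁ + P₂ = 6P₁ → 14P₁ - P₂ = 226.
Market 2: 13P₂ - 3P₁ = 159.
Eliminating P₂: 13×(1) + 1×(2) gives 179P₁ = 3097, so P₁ = 3097/179.
Back-substitute into (2): P₂ = (159 + 3×3097/179) / 13 = 2904/179.

P₁ = 3097/179, P₂ = 2904/179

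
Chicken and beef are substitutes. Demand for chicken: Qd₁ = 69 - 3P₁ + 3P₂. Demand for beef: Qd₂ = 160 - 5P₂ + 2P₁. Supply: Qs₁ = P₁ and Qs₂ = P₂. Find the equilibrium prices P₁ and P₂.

P₁ = 149/3, P₂ = 389/9

Market 1: 69 - 3P₁ + 3P₂ = P₁ → 4P₁ - 3P₂ = 69.
Market 2: 6P₂ - 2P₁ = 160.
Eliminating P₂: 6×(1) + 3×(2) gives 18P₁ = 894, so P₁ = 149/3.
Back-substitute into (2): P₂ = (160 + 2×149/3) / 6 = 389/9.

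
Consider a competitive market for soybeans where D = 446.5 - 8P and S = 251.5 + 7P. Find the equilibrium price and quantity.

P* = 13, Q* = 342.5

Set D = S: 446.5 - 8P = 251.5 + 7P.
195 = 15P, so P* = 13.
Q* = 446.5 − 8(13) = 342.5.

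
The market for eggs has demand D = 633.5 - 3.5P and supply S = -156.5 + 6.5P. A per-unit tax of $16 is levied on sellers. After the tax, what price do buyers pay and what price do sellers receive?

Pre-tax equilibrium: P* = 79, Q* = 357.
Tax on sellers shifts supply to S = -156.5 + 6.5(P − 16) = -260.5 + 6.5P.
633.5 - 3.5P = -260.5 + 6.5P gives buyer price Pb = 89.4; sellers receive Ps = 89.4 − 16 = 73.4.
New quantity: Q = 633.5 − 3.5(89.4) = 320.6.

Buyers pay $89.4, sellers receive $73.4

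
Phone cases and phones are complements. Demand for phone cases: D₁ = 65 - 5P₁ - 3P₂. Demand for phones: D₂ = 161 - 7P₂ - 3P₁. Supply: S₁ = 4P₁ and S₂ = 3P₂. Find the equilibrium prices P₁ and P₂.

P₁ = 167/81, P₂ = 418/27

Market 1: 65 - 5P₁ - 3P₂ = 4P₁ → 9P₁ + 3P₂ = 65.
Market 2: 10P₂ + 3P₁ = 161.
Eliminating P₂: 10×(1) − 3×(2) gives 81P₁ = 167, so P₁ = 167/81.
Back-substitute into (2): P₂ = (161 − 3×167/81) / 10 = 418/27.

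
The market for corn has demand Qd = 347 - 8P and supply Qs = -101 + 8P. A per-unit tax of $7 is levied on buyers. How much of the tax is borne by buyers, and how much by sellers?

Pre-tax equilibrium: P* = 28, Q* = 123.
Tax on buyers shifts demand to Qd = 347 − 8(P + 7) = 291 - 8P.
291 - 8P = -101 + 8P gives seller price Ps = 24.5; buyers pay Pb = 24.5 + 7 = 31.5.
New quantity: Q = 347 − 8(31.5) = 95.
Buyer burden = 31.5 − 28 = 3.5; seller burden = 28 − 24.5 = 3.5.

Buyers bear $3.5, sellers bear $3.5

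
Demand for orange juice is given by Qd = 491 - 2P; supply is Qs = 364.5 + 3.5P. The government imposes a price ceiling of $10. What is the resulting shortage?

Equilibrium price would be P* = 23, so the ceiling at 10 binds.
At P = 10: Qd = 491 − 2(10) = 471, Qs = 364.5 + 3.5(10) = 399.5.
Shortage = 471 − 399.5 = 71.5.

Shortage = 71.5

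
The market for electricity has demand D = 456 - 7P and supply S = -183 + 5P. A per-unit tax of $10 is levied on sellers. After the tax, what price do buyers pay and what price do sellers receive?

Pre-tax equilibrium: P* = 53.25, Q* = 83.25.
Tax on sellers shifts supply to S = -183 + 5(P − 10) = -233 + 5P.
456 - 7P = -233 + 5P gives buyer price Pb = 689/12; sellers receive Ps = 689/12 − 10 = 569/12.
New quantity: Q = 456 − 7(689/12) = 649/12.

Buyers pay 689/12, sellers receive 569/12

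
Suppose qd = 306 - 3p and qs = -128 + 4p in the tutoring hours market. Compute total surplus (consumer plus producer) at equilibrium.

Equilibrium: 306 - 3p = -128 + 4p gives p* = 62, q* = 120.
Demand choke price: p = 102; supply starts at p = 32.
CS = ½(102 − 62)(120) = 2400; PS = ½(62 − 32)(120) = 1800.

Total surplus = 4200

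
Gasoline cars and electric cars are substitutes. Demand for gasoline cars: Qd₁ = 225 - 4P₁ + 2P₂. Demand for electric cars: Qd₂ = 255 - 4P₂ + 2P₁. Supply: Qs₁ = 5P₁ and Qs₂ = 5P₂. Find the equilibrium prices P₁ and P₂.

P₁ = 2535/77, P₂ = 2745/77

Market 1: 225 - 4P₁ + 2P₂ = 5P₁ → 9P₁ - 2P₂ = 225.
Market 2: 9P₂ - 2P₁ = 255.
Eliminating P₂: 9×(1) + 2×(2) gives 77P₁ = 2535, so P₁ = 2535/77.
Back-substitute into (2): P₂ = (255 + 2×2535/77) / 9 = 2745/77.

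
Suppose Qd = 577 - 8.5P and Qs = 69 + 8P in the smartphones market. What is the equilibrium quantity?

Set Qd = Qs: 577 - 8.5P = 69 + 8P.
508 = 16.5P, so P* = 1016/33.
Q* = 577 − 8.5(1016/33) = 10405/33.

Q* = 10405/33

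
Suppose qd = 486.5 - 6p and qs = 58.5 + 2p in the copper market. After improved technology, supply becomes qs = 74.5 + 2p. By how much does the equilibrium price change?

Δp = -2

Original equilibrium: p* = 53.5, q* = 165.5.
New equilibrium: 486.5 - 6p = 74.5 + 2p, so 412 = 8p and p' = 51.5; q' = 486.5 − 6(51.5) = 177.5.
Change in price: 51.5 − 53.5 = -2.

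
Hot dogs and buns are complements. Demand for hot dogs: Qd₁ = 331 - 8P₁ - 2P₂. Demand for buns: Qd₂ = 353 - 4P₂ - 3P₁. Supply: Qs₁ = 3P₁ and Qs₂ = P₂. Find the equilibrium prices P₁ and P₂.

Market 1: 331 - 8P₁ - 2P₂ = 3P₁ → 11P₁ + 2P₂ = 331.
Market 2: 5P₂ + 3P₁ = 353.
Eliminating P₂: 5×(1) − 2×(2) gives 49P₁ = 949, so P₁ = 949/49.
Back-substitute into (2): P₂ = (353 − 3×949/49) / 5 = 2890/49.

P₁ = 949/49, P₂ = 2890/49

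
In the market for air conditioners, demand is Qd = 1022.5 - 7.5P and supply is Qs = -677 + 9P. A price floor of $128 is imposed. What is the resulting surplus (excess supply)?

Surplus = 412.5

Equilibrium price would be P* = 103, so the floor at 128 binds.
At P = 128: Qd = 62.5, Qs = 475.
Surplus = 475 − 62.5 = 412.5.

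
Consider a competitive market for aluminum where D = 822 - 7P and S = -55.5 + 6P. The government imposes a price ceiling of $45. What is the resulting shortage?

Shortage = 292.5

Equilibrium price would be P* = 67.5, so the ceiling at 45 binds.
At P = 45: D = 822 − 7(45) = 507, S = -55.5 + 6(45) = 214.5.
Shortage = 507 − 214.5 = 292.5.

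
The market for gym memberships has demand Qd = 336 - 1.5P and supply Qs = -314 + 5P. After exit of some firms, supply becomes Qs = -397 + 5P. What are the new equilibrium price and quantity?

Original equilibrium: P* = 100, Q* = 186.
New equilibrium: 336 - 1.5P = -397 + 5P, so 733 = 6.5P and P' = 1466/13; Q' = 336 − 1.5(1466/13) = 2169/13.

P' = 1466/13, Q' = 2169/13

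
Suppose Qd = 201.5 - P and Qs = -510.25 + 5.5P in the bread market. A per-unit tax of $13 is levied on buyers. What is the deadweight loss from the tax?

Deadweight loss = 71.5

Pre-tax equilibrium: P* = 109.5, Q* = 92.
Tax on buyers shifts demand to Qd = 201.5 − 1(P + 13) = 188.5 - P.
188.5 - P = -510.25 + 5.5P gives seller price Ps = 107.5; buyers pay Pb = 107.5 + 13 = 120.5.
New quantity: Q = 201.5 − 1(120.5) = 81.
DWL = ½ × 13 × (92 − 81) = 71.5.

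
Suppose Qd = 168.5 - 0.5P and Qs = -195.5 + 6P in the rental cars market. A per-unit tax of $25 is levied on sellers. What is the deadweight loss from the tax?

Pre-tax equilibrium: P* = 56, Q* = 140.5.
Tax on sellers shifts supply to Qs = -195.5 + 6(P − 25) = -345.5 + 6P.
168.5 - 0.5P = -345.5 + 6P gives buyer price Pb = 1028/13; sellers receive Ps = 1028/13 − 25 = 703/13.
New quantity: Q = 168.5 − 0.5(1028/13) = 3353/26.
DWL = ½ × 25 × (140.5 − 3353/26) = 1875/13.

Deadweight loss = 1875/13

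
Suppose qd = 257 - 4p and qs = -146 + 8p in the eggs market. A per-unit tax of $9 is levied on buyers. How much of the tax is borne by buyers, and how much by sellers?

Buyers bear $6, sellers bear $3

Pre-tax equilibrium: p* = 403/12, q* = 368/3.
Tax on buyers shifts demand to qd = 257 − 4(p + 9) = 221 - 4p.
221 - 4p = -146 + 8p gives seller price ps = 367/12; buyers pay pb = 367/12 + 9 = 475/12.
New quantity: q = 257 − 4(475/12) = 296/3.
Buyer burden = 475/12 − 403/12 = 6; seller burden = 403/12 − 367/12 = 3.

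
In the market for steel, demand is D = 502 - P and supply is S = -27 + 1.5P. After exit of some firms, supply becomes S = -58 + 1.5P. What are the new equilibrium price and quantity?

P' = 224, Q' = 278

Original equilibrium: P* = 211.6, Q* = 290.4.
New equilibrium: 502 - P = -58 + 1.5P, so 560 = 2.5P and P' = 224; Q' = 502 − 1(224) = 278.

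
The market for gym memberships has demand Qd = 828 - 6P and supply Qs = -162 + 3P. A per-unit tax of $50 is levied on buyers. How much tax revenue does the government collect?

Pre-tax equilibrium: P* = 110, Q* = 168.
Tax on buyers shifts demand to Qd = 828 − 6(P + 50) = 528 - 6P.
528 - 6P = -162 + 3P gives seller price Ps = 230/3; buyers pay Pb = 230/3 + 50 = 380/3.
New quantity: Q = 828 − 6(380/3) = 68.
Revenue = 50 × 68 = 3400.

Tax revenue = 3400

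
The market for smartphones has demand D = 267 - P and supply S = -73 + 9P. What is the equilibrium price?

P* = 34

Set D = S: 267 - P = -73 + 9P.
340 = 10P, so P* = 34.
Q* = 267 − 1(34) = 233.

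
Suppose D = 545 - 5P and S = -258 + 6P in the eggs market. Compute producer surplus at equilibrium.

Producer surplus = 2700

Equilibrium: 545 - 5P = -258 + 6P gives P* = 73, Q* = 180.
Supply starts at P = 43 (where S = 0).
PS = ½(73 − 43)(180) = 2700.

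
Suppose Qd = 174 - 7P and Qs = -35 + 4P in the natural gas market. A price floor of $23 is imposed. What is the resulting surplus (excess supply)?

Surplus = 44

Equilibrium price would be P* = 19, so the floor at 23 binds.
At P = 23: Qd = 13, Qs = 57.
Surplus = 57 − 13 = 44.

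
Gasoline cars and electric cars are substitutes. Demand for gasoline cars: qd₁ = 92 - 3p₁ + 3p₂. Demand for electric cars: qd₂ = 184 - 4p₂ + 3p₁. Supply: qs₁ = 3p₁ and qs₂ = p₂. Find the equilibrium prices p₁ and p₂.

p₁ = 1012/21, p₂ = 460/7

Market 1: 92 - 3p₁ + 3p₂ = 3p₁ → 6p₁ - 3p₂ = 92.
Market 2: 5p₂ - 3p₁ = 184.
Eliminating p₂: 5×(1) + 3×(2) gives 21p₁ = 1012, so p₁ = 1012/21.
Back-substitute into (2): p₂ = (184 + 3×1012/21) / 5 = 460/7.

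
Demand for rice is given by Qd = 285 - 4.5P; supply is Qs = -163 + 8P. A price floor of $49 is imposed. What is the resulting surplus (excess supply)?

Equilibrium price would be P* = 35.84, so the floor at 49 binds.
At P = 49: Qd = 64.5, Qs = 229.
Surplus = 229 − 64.5 = 164.5.

Surplus = 164.5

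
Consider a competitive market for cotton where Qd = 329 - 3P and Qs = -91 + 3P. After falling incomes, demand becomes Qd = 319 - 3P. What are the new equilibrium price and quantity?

P' = 205/3, Q' = 114

Original equilibrium: P* = 70, Q* = 119.
New equilibrium: 319 - 3P = -91 + 3P, so 410 = 6P and P' = 205/3; Q' = 319 − 3(205/3) = 114.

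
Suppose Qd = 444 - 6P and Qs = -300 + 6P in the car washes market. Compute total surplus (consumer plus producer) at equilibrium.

Total surplus = 864

Equilibrium: 444 - 6P = -300 + 6P gives P* = 62, Q* = 72.
Demand choke price: P = 74; supply starts at P = 50.
CS = ½(74 − 62)(72) = 432; PS = ½(62 − 50)(72) = 432.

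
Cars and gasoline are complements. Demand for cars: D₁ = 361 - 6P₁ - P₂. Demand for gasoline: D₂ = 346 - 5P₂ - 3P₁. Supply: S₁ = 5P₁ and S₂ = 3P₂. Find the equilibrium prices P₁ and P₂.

P₁ = 2542/85, P₂ = 2723/85

Market 1: 361 - 6P₁ - P₂ = 5P₁ → 11P₁ + P₂ = 361.
Market 2: 8P₂ + 3P₁ = 346.
Eliminating P₂: 8×(1) − 1×(2) gives 85P₁ = 2542, so P₁ = 2542/85.
Back-substitute into (2): P₂ = (346 − 3×2542/85) / 8 = 2723/85.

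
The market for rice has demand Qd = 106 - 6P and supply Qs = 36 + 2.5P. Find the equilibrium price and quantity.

P* = 140/17, Q* = 962/17

Set Qd = Qs: 106 - 6P = 36 + 2.5P.
70 = 8.5P, so P* = 140/17.
Q* = 106 − 6(140/17) = 962/17.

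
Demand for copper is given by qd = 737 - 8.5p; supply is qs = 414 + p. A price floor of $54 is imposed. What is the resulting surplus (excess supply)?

Equilibrium price would be p* = 34, so the floor at 54 binds.
At p = 54: qd = 278, qs = 468.
Surplus = 468 − 278 = 190.

Surplus = 190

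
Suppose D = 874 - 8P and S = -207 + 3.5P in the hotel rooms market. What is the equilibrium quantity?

Q* = 122

Set D = S: 874 - 8P = -207 + 3.5P.
1081 = 11.5P, so P* = 94.
Q* = 874 − 8(94) = 122.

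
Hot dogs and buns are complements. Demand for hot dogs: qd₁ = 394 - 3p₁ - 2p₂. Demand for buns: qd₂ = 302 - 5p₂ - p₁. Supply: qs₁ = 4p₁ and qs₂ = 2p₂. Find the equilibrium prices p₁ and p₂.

p₁ = 2154/47, p₂ = 1720/47

Market 1: 394 - 3p₁ - 2p₂ = 4p₁ → 7p₁ + 2p₂ = 394.
Market 2: 7p₂ + p₁ = 302.
Eliminating p₂: 7×(1) − 2×(2) gives 47p₁ = 2154, so p₁ = 2154/47.
Back-substitute into (2): p₂ = (302 − 1×2154/47) / 7 = 1720/47.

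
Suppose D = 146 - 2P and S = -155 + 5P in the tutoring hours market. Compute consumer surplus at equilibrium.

Consumer surplus = 900

Equilibrium: 146 - 2P = -155 + 5P gives P* = 43, Q* = 60.
Demand choke price (D = 0): P = 73.
CS = ½(73 − 43)(60) = 900.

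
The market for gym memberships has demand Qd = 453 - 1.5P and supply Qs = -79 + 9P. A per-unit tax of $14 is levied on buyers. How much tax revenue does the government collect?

Tax revenue = 5026

Pre-tax equilibrium: P* = 152/3, Q* = 377.
Tax on buyers shifts demand to Qd = 453 − 1.5(P + 14) = 432 - 1.5P.
432 - 1.5P = -79 + 9P gives seller price Ps = 146/3; buyers pay Pb = 146/3 + 14 = 188/3.
New quantity: Q = 453 − 1.5(188/3) = 359.
Revenue = 14 × 359 = 5026.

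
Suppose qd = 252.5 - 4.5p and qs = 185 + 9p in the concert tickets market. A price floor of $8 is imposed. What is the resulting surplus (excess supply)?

Equilibrium price would be p* = 5, so the floor at 8 binds.
At p = 8: qd = 216.5, qs = 257.
Surplus = 257 − 216.5 = 40.5.

Surplus = 40.5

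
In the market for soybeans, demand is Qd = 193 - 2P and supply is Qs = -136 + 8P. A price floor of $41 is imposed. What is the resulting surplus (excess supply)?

Equilibrium price would be P* = 32.9, so the floor at 41 binds.
At P = 41: Qd = 111, Qs = 192.
Surplus = 192 − 111 = 81.

Surplus = 81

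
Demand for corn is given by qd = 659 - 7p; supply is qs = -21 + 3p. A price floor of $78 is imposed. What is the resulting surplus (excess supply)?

Surplus = 100

Equilibrium price would be p* = 68, so the floor at 78 binds.
At p = 78: qd = 113, qs = 213.
Surplus = 213 − 113 = 100.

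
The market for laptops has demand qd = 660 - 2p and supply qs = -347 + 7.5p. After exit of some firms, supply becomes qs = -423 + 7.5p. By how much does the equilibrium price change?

Original equilibrium: p* = 106, q* = 448.
New equilibrium: 660 - 2p = -423 + 7.5p, so 1083 = 9.5p and p' = 114; q' = 660 − 2(114) = 432.
Change in price: 114 − 106 = 8.

Δp = 8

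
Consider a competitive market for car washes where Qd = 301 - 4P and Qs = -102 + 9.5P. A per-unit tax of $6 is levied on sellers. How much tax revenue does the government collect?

Pre-tax equilibrium: P* = 806/27, Q* = 4903/27.
Tax on sellers shifts supply to Qs = -102 + 9.5(P − 6) = -159 + 9.5P.
301 - 4P = -159 + 9.5P gives buyer price Pb = 920/27; sellers receive Ps = 920/27 − 6 = 758/27.
New quantity: Q = 301 − 4(920/27) = 4447/27.
Revenue = 6 × 4447/27 = 8894/9.

Tax revenue = 8894/9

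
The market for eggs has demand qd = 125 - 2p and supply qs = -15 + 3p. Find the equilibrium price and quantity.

Set qd = qs: 125 - 2p = -15 + 3p.
140 = 5p, so p* = 28.
q* = 125 − 2(28) = 69.

p* = 28, q* = 69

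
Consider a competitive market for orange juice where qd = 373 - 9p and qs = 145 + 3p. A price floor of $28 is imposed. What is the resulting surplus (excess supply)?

Equilibrium price would be p* = 19, so the floor at 28 binds.
At p = 28: qd = 121, qs = 229.
Surplus = 229 − 121 = 108.

Surplus = 108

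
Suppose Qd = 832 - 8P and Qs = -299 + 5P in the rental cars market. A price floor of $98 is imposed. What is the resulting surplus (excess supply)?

Surplus = 143

Equilibrium price would be P* = 87, so the floor at 98 binds.
At P = 98: Qd = 48, Qs = 191.
Surplus = 191 − 48 = 143.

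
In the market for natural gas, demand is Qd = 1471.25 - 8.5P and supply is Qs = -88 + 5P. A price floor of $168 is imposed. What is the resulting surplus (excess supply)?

Surplus = 708.75

Equilibrium price would be P* = 115.5, so the floor at 168 binds.
At P = 168: Qd = 43.25, Qs = 752.
Surplus = 752 − 43.25 = 708.75.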